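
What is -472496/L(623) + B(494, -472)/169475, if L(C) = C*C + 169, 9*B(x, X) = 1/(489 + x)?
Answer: -354217334146451/291096395503425 ≈ -1.2168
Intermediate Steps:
B(x, X) = 1/(9*(489 + x))
L(C) = 169 + C² (L(C) = C² + 169 = 169 + C²)
-472496/L(623) + B(494, -472)/169475 = -472496/(169 + 623²) + (1/(9*(489 + 494)))/169475 = -472496/(169 + 388129) + ((⅑)/983)*(1/169475) = -472496/388298 + ((⅑)*(1/983))*(1/169475) = -472496*1/388298 + (1/8847)*(1/169475) = -236248/194149 + 1/1499345325 = -354217334146451/291096395503425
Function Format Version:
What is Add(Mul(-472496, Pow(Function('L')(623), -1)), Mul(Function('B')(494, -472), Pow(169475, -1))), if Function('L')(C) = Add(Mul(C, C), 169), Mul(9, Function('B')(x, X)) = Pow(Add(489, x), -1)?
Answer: Rational(-354217334146451, 291096395503425) ≈ -1.2168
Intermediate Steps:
Function('B')(x, X) = Mul(Rational(1, 9), Pow(Add(489, x), -1))
Function('L')(C) = Add(169, Pow(C, 2)) (Function('L')(C) = Add(Pow(C, 2), 169) = Add(169, Pow(C, 2)))
Add(Mul(-472496, Pow(Function('L')(623), -1)), Mul(Function('B')(494, -472), Pow(169475, -1))) = Add(Mul(-472496, Pow(Add(169, Pow(623, 2)), -1)), Mul(Mul(Rational(1, 9), Pow(Add(489, 494), -1)), Pow(169475, -1))) = Add(Mul(-472496, Pow(Add(169, 388129), -1)), Mul(Mul(Rational(1, 9), Pow(983, -1)), Rational(1, 169475))) = Add(Mul(-472496, Pow(388298, -1)), Mul(Mul(Rational(1, 9), Rational(1, 983)), Rational(1, 169475))) = Add(Mul(-472496, Rational(1, 388298)), Mul(Rational(1, 8847), Rational(1, 169475))) = Add(Rational(-236248, 194149), Rational(1, 1499345325)) = Rational(-354217334146451, 291096395503425)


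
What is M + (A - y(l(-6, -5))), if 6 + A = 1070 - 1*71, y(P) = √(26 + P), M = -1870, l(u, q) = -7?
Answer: -877 - √19 ≈ -881.36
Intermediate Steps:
A = 993 (A = -6 + (1070 - 1*71) = -6 + (1070 - 71) = -6 + 999 = 993)
M + (A - y(l(-6, -5))) = -1870 + (993 - √(26 - 7)) = -1870 + (993 - √19) = -877 - √19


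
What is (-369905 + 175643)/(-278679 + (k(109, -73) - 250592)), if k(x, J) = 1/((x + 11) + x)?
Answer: 22242999/60601529 ≈ 0.36704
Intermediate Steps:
k(x, J) = 1/(11 + 2*x) (k(x, J) = 1/((11 + x) + x) = 1/(11 + 2*x))
(-369905 + 175643)/(-278679 + (k(109, -73) - 250592)) = (-369905 + 175643)/(-278679 + (1/(11 + 2*109) - 250592)) = -194262/(-278679 + (1/(11 + 218) - 250592)) = -194262/(-278679 + (1/229 - 250592)) = -194262/(-278679 - 57385567/229) = -194262/(-121203058/229) = -194262*(-229/121203058) = 22242999/60601529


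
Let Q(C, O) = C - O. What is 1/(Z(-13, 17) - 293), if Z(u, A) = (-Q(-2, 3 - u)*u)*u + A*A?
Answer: 1/3038 ≈ 0.00032916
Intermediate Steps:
Z(u, A) = A² - u²*(-5 + u) (Z(u, A) = (-(-2 - (3 - u))*u)*u + A*A = (-(-2 + (-3 + u))*u)*u + A² = (-(-5 + u)*u)*u + A² = (-u*(-5 + u))*u + A² = -u²*(-5 + u) + A² = A² - u²*(-5 + u))
1/(Z(-13, 17) - 293) = 1/((17² + (-13)²*(5 - 1*(-13))) - 293) = 1/((289 + 169*(5 + 13)) - 293) = 1/((289 + 169*18) - 293) = 1/((289 + 3042) - 293) = 1/(3331 - 293) = 1/3038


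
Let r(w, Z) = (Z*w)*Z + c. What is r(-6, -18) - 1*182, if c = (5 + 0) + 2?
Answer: -2119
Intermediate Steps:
c = 7 (c = 5 + 2 = 7)
r(w, Z) = 7 + w*Z**2 (r(w, Z) = (Z*w)*Z + 7 = w*Z**2 + 7 = 7 + w*Z**2)
r(-6, -18) - 1*182 = (7 - 6*(-18)**2) - 1*182 = (7 - 6*324) - 182 = (7 - 1944) - 182 = -1937 - 182 = -2119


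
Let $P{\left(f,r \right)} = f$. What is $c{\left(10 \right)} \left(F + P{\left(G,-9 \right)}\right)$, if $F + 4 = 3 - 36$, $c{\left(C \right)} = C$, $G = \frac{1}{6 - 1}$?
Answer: $-368$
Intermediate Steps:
$G = \frac{1}{5} \approx 0.2$
$F = -37$ ($F = -4 + \left(3 - 36\right) = -4 - 33 = -37$)
$c{\left(10 \right)} \left(F + P{\left(G,-9 \right)}\right) = 10 \left(-37 + \frac{1}{5}\right) = 10 \left(- \frac{184}{5}\right) = -368$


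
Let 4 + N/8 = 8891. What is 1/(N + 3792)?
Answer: 1/74888 ≈ 1.3353e-5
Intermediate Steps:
N = 71096 (N = -32 + 8*8891 = -32 + 71128 = 71096)
1/(N + 3792) = 1/(71096 + 3792) = 1/74888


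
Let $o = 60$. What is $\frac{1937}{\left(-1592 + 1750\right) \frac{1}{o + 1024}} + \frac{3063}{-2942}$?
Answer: $\frac{3088428491}{232418} \approx 13288.0$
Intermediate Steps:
$\frac{1937}{\left(-1592 + 1750\right) \frac{1}{o + 1024}} + \frac{3063}{-2942} = \frac{1937}{\left(-1592 + 1750\right) \frac{1}{60 + 1024}} + \frac{3063}{-2942} = \frac{1937}{158 \cdot \frac{1}{1084}} + 3063 \left(- \frac{1}{2942}\right) = \frac{1937}{158 \cdot \frac{1}{1084}} - \frac{3063}{2942} = \frac{1937}{\frac{79}{542}} - \frac{3063}{2942} = 1937 \cdot \frac{542}{79} - \frac{3063}{2942} = \frac{1049854}{79} - \frac{3063}{2942} = \frac{3088428491}{232418}$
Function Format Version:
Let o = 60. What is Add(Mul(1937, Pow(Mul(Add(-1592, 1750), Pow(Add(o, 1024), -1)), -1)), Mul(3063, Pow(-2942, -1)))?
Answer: Rational(3088428491, 232418) ≈ 13288.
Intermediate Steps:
Add(Mul(1937, Pow(Mul(Add(-1592, 1750), Pow(Add(o, 1024), -1)), -1)), Mul(3063, Pow(-2942, -1))) = Add(Mul(1937, Pow(Mul(Add(-1592, 1750), Pow(Add(60, 1024), -1)), -1)), Mul(3063, Pow(-2942, -1))) = Add(Mul(1937, Pow(Mul(158, Pow(1084, -1)), -1)), Mul(3063, Rational(-1, 2942))) = Add(Mul(1937, Pow(Mul(158, Rational(1, 1084)), -1)), Rational(-3063, 2942)) = Add(Mul(1937, Pow(Rational(79, 542), -1)), Rational(-3063, 2942)) = Add(Mul(1937, Rational(542, 79)), Rational(-3063, 2942)) = Add(Rational(1049854, 79), Rational(-3063, 2942)) = Rational(3088428491, 232418)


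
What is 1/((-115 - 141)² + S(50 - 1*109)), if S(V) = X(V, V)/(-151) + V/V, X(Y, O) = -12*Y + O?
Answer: 151/9895438 ≈ 1.5260e-5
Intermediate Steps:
X(Y, O) = O - 12*Y
S(V) = 1 + 11*V/151 (S(V) = (V - 12*V)/(-151) + V/V = -11*V*(-1/151) + 1 = 11*V/151 + 1 = 1 + 11*V/151)
1/((-115 - 141)² + S(50 - 1*109)) = 1/((-115 - 141)² + (1 + 11*(50 - 1*109)/151)) = 1/((-256)² + (1 + 11*(50 - 109)/151)) = 1/(65536 + (1 + (11/151)*(-59))) = 1/(65536 + (1 - 649/151)) = 1/(65536 - 498/151) = 1/(9895438/151) = 151/9895438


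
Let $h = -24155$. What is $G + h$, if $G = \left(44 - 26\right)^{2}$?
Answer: $-23831$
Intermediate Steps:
$G = 324$ ($G = 18^{2} = 324$)
$G + h = 324 - 24155 = -23831$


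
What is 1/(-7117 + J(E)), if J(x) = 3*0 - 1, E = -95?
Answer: -1/7118 ≈ -0.00014049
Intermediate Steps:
J(x) = -1 (J(x) = 0 - 1 = -1)
1/(-7117 + J(E)) = 1/(-7117 - 1) = 1/(-7118) = -1/7118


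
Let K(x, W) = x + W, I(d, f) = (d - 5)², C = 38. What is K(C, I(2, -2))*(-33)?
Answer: -1551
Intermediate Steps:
I(d, f) = (-5 + d)²
K(x, W) = W + x
K(C, I(2, -2))*(-33) = ((-5 + 2)² + 38)*(-33) = ((-3)² + 38)*(-33) = (9 + 38)*(-33) = 47*(-33) = -1551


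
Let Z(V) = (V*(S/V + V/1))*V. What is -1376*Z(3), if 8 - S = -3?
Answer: -82560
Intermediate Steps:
S = 11 (S = 8 - 1*(-3) = 8 + 3 = 11)
Z(V) = V²*(V + 11/V) (Z(V) = (V*(11/V + V/1))*V = (V*(11/V + V*1))*V = (V*(11/V + V))*V = (V*(V + 11/V))*V = V²*(V + 11/V))
-1376*Z(3) = -4128*(11 + 3²) = -4128*(11 + 9) = -4128*20 = -1376*60 = -82560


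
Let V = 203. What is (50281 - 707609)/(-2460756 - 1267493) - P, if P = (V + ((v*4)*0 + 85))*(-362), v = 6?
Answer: 55527569296/532607 ≈ 1.0426e+5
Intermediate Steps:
P = -104256 (P = (203 + ((6*4)*0 + 85))*(-362) = (203 + (24*0 + 85))*(-362) = (203 + (0 + 85))*(-362) = (203 + 85)*(-362) = 288*(-362) = -104256)
(50281 - 707609)/(-2460756 - 1267493) - P = (50281 - 707609)/(-2460756 - 1267493) - 1*(-104256) = -657328/(-3728249) + 104256 = -657328*(-1/3728249) + 104256 = 93904/532607 + 104256 = 55527569296/532607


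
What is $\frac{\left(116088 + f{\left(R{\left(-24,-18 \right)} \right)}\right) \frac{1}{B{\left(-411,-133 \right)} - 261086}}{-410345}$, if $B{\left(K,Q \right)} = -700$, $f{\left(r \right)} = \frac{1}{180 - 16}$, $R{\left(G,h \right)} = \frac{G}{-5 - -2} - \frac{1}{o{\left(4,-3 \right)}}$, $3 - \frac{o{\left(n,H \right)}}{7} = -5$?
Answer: $\frac{19038433}{17617302491880} \approx 1.0807 \cdot 10^{-6}$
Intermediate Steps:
$o{\left(n,H \right)} = 56$ ($o{\left(n,H \right)} = 21 - -35 = 21 + 35 = 56$)
$R{\left(G,h \right)} = - \frac{1}{56} - \frac{G}{3}$ ($R{\left(G,h \right)} = \frac{G}{-5 - -2} - \frac{1}{56} = \frac{G}{-5 + 2} - \frac{1}{56} = \frac{G}{-3} - \frac{1}{56} = G \left(- \frac{1}{3}\right) - \frac{1}{56} = - \frac{G}{3} - \frac{1}{56} = - \frac{1}{56} - \frac{G}{3}$)
$f{\left(r \right)} = \frac{1}{164}$
$\frac{\left(116088 + f{\left(R{\left(-24,-18 \right)} \right)}\right) \frac{1}{B{\left(-411,-133 \right)} - 261086}}{-410345} = \frac{\left(116088 + \frac{1}{164}\right) \frac{1}{-700 - 261086}}{-410345} = \frac{19038433}{164 \left(-261786\right)} \left(- \frac{1}{410345}\right) = \frac{19038433}{164} \left(- \frac{1}{261786}\right) \left(- \frac{1}{410345}\right) = \left(- \frac{19038433}{42932904}\right) \left(- \frac{1}{410345}\right) = \frac{19038433}{17617302491880}$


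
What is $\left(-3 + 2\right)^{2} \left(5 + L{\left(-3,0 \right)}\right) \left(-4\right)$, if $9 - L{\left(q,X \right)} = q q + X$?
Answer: $-20$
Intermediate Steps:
$L{\left(q,X \right)} = 9 - X - q^{2}$ ($L{\left(q,X \right)} = 9 - \left(q q + X\right) = 9 - \left(q^{2} + X\right) = 9 - \left(X + q^{2}\right) = 9 - X - q^{2}$)
$\left(-3 + 2\right)^{2} \left(5 + L{\left(-3,0 \right)}\right) \left(-4\right) = \left(-3 + 2\right)^{2} \left(5 - 0\right) \left(-4\right) = \left(-1\right)^{2} \left(5 + \left(9 + 0 - 9\right)\right) \left(-4\right) = 1 \left(5 + \left(9 + 0 - 9\right)\right) \left(-4\right) = 1 \left(5 + 0\right) \left(-4\right) = 1 \cdot 5 \left(-4\right) = 5 \left(-4\right) = -20$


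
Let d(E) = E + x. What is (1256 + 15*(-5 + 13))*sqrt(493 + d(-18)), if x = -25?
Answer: 20640*sqrt(2) ≈ 29189.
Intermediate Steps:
d(E) = -25 + E (d(E) = E - 25 = -25 + E)
(1256 + 15*(-5 + 13))*sqrt(493 + d(-18)) = (1256 + 15*(-5 + 13))*sqrt(493 + (-25 - 18)) = (1256 + 15*8)*sqrt(493 - 43) = (1256 + 120)*sqrt(450) = 1376*(15*sqrt(2)) = 20640*sqrt(2)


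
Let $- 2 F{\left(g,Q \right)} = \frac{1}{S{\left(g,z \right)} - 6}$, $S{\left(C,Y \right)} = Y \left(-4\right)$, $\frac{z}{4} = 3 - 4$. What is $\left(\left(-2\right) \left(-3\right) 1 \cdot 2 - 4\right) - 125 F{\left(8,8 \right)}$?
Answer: $\frac{57}{4} \approx 14.25$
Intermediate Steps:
$z = -4$ ($z = 4 \left(3 - 4\right) = 4 \left(-1\right) = -4$)
$S{\left(C,Y \right)} = - 4 Y$
$F{\left(g,Q \right)} = - \frac{1}{20}$ ($F{\left(g,Q \right)} = - \frac{1}{2 \left(\left(-4\right) \left(-4\right) - 6\right)} = - \frac{1}{2 \left(16 - 6\right)} = - \frac{1}{2 \cdot 10} = \left(- \frac{1}{2}\right) \frac{1}{10} = - \frac{1}{20}$)
$\left(\left(-2\right) \left(-3\right) 1 \cdot 2 - 4\right) - 125 F{\left(8,8 \right)} = \left(\left(-2\right) \left(-3\right) 1 \cdot 2 - 4\right) - - \frac{25}{4} = \left(6 \cdot 1 \cdot 2 - 4\right) + \frac{25}{4} = \left(6 \cdot 2 - 4\right) + \frac{25}{4} = \left(12 - 4\right) + \frac{25}{4} = 8 + \frac{25}{4} = \frac{57}{4}$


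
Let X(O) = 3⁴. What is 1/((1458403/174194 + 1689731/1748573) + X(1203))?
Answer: 304590925162/27516330048855 ≈ 0.011069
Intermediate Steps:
X(O) = 81
1/((1458403/174194 + 1689731/1748573) + X(1203)) = 1/((1458403/174194 + 1689731/1748573) + 81) = 1/(2844465110733/304590925162 + 81) = 1/(27516330048855/304590925162) = 304590925162/27516330048855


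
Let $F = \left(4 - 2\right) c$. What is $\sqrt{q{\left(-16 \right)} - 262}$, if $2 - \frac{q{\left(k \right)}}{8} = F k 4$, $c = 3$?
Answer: $3 \sqrt{314} \approx 53.16$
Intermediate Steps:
$F = 6$ ($F = \left(4 - 2\right) 3 = 2 \cdot 3 = 6$)
$q{\left(k \right)} = 16 - 192 k$ ($q{\left(k \right)} = 16 - 8 \cdot 6 k 4 = 16 - 8 \cdot 24 k = 16 - 192 k$)
$\sqrt{q{\left(-16 \right)} - 262} = \sqrt{\left(16 - -3072\right) - 262} = \sqrt{\left(16 + 3072\right) - 262} = \sqrt{3088 - 262} = \sqrt{2826} = 3 \sqrt{314}$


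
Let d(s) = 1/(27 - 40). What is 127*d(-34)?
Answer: -127/13 ≈ -9.7692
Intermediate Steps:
d(s) = -1/13 (d(s) = 1/(-13) = -1/13)
127*d(-34) = 127*(-1/13) = -127/13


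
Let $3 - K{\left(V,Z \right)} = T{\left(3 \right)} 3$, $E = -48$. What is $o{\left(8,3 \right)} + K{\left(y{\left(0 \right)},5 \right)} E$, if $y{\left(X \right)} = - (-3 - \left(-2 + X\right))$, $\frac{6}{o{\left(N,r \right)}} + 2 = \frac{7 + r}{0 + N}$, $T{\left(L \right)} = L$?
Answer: $280$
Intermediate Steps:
$o{\left(N,r \right)} = \frac{6}{-2 + \frac{7 + r}{N}}$ ($o{\left(N,r \right)} = \frac{6}{-2 + \frac{7 + r}{0 + N}} = \frac{6}{-2 + \frac{7 + r}{N}}$)
$y{\left(X \right)} = 1 + X$ ($y{\left(X \right)} = - (-1 - X) = 1 + X$)
$K{\left(V,Z \right)} = -6$ ($K{\left(V,Z \right)} = 3 - 3 \cdot 3 = 3 - 9 = -6$)
$o{\left(8,3 \right)} + K{\left(y{\left(0 \right)},5 \right)} E = 6 \cdot 8 \frac{1}{7 + 3 - 16} - -288 = 6 \cdot 8 \frac{1}{7 + 3 - 16} + 288 = 6 \cdot 8 \frac{1}{-6} + 288 = 6 \cdot 8 \left(- \frac{1}{6}\right) + 288 = -8 + 288 = 280$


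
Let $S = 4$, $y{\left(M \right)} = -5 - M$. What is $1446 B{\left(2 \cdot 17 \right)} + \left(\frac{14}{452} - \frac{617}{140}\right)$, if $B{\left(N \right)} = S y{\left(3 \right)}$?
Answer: $- \frac{732092271}{15820} \approx -46276.0$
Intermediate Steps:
$B{\left(N \right)} = -32$ ($B{\left(N \right)} = 4 \left(-5 - 3\right) = 4 \left(-8\right) = -32$)
$1446 B{\left(2 \cdot 17 \right)} + \left(\frac{14}{452} - \frac{617}{140}\right) = 1446 \left(-32\right) + \left(\frac{14}{452} - \frac{617}{140}\right) = -46272 + \left(14 \cdot \frac{1}{452} - \frac{617}{140}\right) = -46272 + \left(\frac{7}{226} - \frac{617}{140}\right) = -46272 - \frac{69231}{15820} = - \frac{732092271}{15820}$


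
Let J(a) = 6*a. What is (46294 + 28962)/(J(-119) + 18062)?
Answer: 18814/4337 ≈ 4.3380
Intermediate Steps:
(46294 + 28962)/(J(-119) + 18062) = (46294 + 28962)/(6*(-119) + 18062) = 75256/(-714 + 18062) = 75256/17348 = 75256*(1/17348) = 18814/4337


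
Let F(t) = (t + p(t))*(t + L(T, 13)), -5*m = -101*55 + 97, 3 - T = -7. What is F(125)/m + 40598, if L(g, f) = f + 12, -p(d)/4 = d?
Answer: 110651317/2729 ≈ 40547.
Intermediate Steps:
T = 10 (T = 3 - 1*(-7) = 3 + 7 = 10)
p(d) = -4*d
L(g, f) = 12 + f
m = 5458/5 (m = -(-101*55 + 97)/5 = -(-5555 + 97)/5 = -1/5*(-5458) = 5458/5 ≈ 1091.6)
F(t) = -3*t*(25 + t) (F(t) = (t - 4*t)*(t + (12 + 13)) = (-3*t)*(t + 25) = (-3*t)*(25 + t) = -3*t*(25 + t))
F(125)/m + 40598 = (3*125*(-25 - 1*125))/(5458/5) + 40598 = (3*125*(-25 - 125))*(5/5458) + 40598 = (3*125*(-150))*(5/5458) + 40598 = -56250*5/5458 + 40598 = -140625/2729 + 40598 = 110651317/2729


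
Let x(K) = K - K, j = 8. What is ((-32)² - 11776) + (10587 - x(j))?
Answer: -165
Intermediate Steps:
x(K) = 0
((-32)² - 11776) + (10587 - x(j)) = ((-32)² - 11776) + (10587 - 1*0) = (1024 - 11776) + (10587 + 0) = -10752 + 10587 = -165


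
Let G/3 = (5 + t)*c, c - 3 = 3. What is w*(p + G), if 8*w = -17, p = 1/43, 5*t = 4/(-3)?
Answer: -311491/1720 ≈ -181.10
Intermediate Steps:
t = -4/15 (t = (4/(-3))/5 = (4*(-⅓))/5 = (⅕)*(-4/3) = -4/15 ≈ -0.26667)
c = 6 (c = 3 + 3 = 6)
G = 426/5 (G = 3*((5 - 4/15)*6) = 3*((71/15)*6) = 3*(142/5) = 426/5 ≈ 85.200)
p = 1/43 ≈ 0.023256
w = -17/8 (w = (⅛)*(-17) = -17/8 ≈ -2.1250)
w*(p + G) = -17*(1/43 + 426/5)/8 = -17/8*18323/215 = -311491/1720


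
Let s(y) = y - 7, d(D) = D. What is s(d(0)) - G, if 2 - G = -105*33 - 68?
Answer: -3542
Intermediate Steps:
s(y) = -7 + y
G = 3535 (G = 2 - (-105*33 - 68) = 2 - (-3465 - 68) = 2 - 1*(-3533) = 2 + 3533 = 3535)
s(d(0)) - G = (-7 + 0) - 1*3535 = -7 - 3535 = -3542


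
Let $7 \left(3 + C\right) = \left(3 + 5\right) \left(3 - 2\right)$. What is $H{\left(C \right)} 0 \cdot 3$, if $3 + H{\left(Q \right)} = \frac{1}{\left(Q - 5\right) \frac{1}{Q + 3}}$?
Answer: $0$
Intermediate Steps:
$C = - \frac{13}{7}$ ($C = -3 + \frac{\left(3 + 5\right) \left(3 - 2\right)}{7} = -3 + \frac{8 \cdot 1}{7} = -3 + \frac{1}{7} \cdot 8 = -3 + \frac{8}{7} = - \frac{13}{7} \approx -1.8571$)
$H{\left(Q \right)} = -3 + \frac{3 + Q}{-5 + Q}$ ($H{\left(Q \right)} = -3 + \frac{1}{\left(Q - 5\right) \frac{1}{Q + 3}} = -3 + \frac{1}{\left(-5 + Q\right) \frac{1}{3 + Q}} = -3 + \frac{1}{\frac{1}{3 + Q} \left(-5 + Q\right)} = -3 + \frac{3 + Q}{-5 + Q}$)
$H{\left(C \right)} 0 \cdot 3 = \frac{2 \left(9 - - \frac{13}{7}\right)}{-5 - \frac{13}{7}} \cdot 0 \cdot 3 = \frac{2 \left(9 + \frac{13}{7}\right)}{- \frac{48}{7}} \cdot 0 \cdot 3 = 2 \left(- \frac{7}{48}\right) \frac{76}{7} \cdot 0 \cdot 3 = \left(- \frac{19}{6}\right) 0 \cdot 3 = 0 \cdot 3 = 0$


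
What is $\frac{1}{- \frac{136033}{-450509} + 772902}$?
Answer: $\frac{450509}{348199443151} \approx 1.2938 \cdot 10^{-6}$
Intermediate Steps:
$\frac{1}{- \frac{136033}{-450509} + 772902} = \frac{1}{\left(-136033\right) \left(- \frac{1}{450509}\right) + 772902} = \frac{1}{\frac{136033}{450509} + 772902} = \frac{1}{\frac{348199443151}{450509}} = \frac{450509}{348199443151}$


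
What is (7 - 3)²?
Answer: 16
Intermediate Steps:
(7 - 3)² = 4² = 16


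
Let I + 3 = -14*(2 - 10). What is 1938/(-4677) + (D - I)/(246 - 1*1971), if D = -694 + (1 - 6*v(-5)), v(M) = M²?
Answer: 369818/2689275 ≈ 0.13752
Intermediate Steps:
I = 109 (I = -3 - 14*(2 - 10) = -3 - 14*(-8) = -3 + 112 = 109)
D = -843 (D = -694 + (1 - 6*(-5)²) = -694 + (1 - 6*25) = -694 + (1 - 150) = -694 - 149 = -843)
1938/(-4677) + (D - I)/(246 - 1*1971) = 1938/(-4677) + (-843 - 1*109)/(246 - 1*1971) = 1938*(-1/4677) + (-843 - 109)/(246 - 1971) = -646/1559 - 952/(-1725) = -646/1559 - 952*(-1/1725) = -646/1559 + 952/1725 = 369818/2689275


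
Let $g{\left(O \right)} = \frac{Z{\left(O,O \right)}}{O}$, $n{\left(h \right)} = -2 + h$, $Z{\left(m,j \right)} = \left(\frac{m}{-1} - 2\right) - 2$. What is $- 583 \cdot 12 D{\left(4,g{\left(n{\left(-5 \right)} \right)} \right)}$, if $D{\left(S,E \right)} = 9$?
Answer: $-62964$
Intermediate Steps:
$Z{\left(m,j \right)} = -4 - m$ ($Z{\left(m,j \right)} = \left(m \left(-1\right) - 2\right) - 2 = \left(- m - 2\right) - 2 = \left(-2 - m\right) - 2 = -4 - m$)
$g{\left(O \right)} = \frac{-4 - O}{O}$
$- 583 \cdot 12 D{\left(4,g{\left(n{\left(-5 \right)} \right)} \right)} = - 583 \cdot 12 \cdot 9 = \left(-583\right) 108 = -62964$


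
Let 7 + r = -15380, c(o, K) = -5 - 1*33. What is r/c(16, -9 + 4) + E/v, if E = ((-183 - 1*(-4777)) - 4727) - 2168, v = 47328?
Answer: 121358083/299744 ≈ 404.87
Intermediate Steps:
c(o, K) = -38 (c(o, K) = -5 - 33 = -38)
r = -15387 (r = -7 - 15380 = -15387)
E = -2301 (E = ((-183 + 4777) - 4727) - 2168 = (4594 - 4727) - 2168 = -133 - 2168 = -2301)
r/c(16, -9 + 4) + E/v = -15387/(-38) - 2301/47328 = -15387*(-1/38) - 2301*1/47328 = 15387/38 - 767/15776 = 121358083/299744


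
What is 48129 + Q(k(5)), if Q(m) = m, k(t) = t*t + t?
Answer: 48159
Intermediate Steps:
k(t) = t + t**2 (k(t) = t**2 + t = t + t**2)
48129 + Q(k(5)) = 48129 + 5*(1 + 5) = 48129 + 5*6 = 48129 + 30 = 48159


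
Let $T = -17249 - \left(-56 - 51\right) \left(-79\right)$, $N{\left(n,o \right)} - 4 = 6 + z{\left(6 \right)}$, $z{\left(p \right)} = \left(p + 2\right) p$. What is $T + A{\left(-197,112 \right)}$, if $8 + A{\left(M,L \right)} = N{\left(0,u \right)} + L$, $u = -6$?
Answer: $-25540$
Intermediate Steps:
$z{\left(p \right)} = p \left(2 + p\right)$ ($z{\left(p \right)} = \left(2 + p\right) p = p \left(2 + p\right)$)
$N{\left(n,o \right)} = 58$ ($N{\left(n,o \right)} = 4 + \left(6 + 6 \left(2 + 6\right)\right) = 4 + \left(6 + 6 \cdot 8\right) = 4 + \left(6 + 48\right) = 4 + 54 = 58$)
$A{\left(M,L \right)} = 50 + L$ ($A{\left(M,L \right)} = -8 + \left(58 + L\right) = 50 + L$)
$T = -25702$ ($T = -17249 - \left(-107\right) \left(-79\right) = -17249 - 8453 = -25702$)
$T + A{\left(-197,112 \right)} = -25702 + \left(50 + 112\right) = -25702 + 162 = -25540$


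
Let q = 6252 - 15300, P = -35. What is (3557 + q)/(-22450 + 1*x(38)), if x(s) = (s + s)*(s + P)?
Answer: 5491/22222 ≈ 0.24710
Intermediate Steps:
x(s) = 2*s*(-35 + s) (x(s) = (s + s)*(s - 35) = (2*s)*(-35 + s) = 2*s*(-35 + s))
q = -9048
(3557 + q)/(-22450 + 1*x(38)) = (3557 - 9048)/(-22450 + 1*(2*38*(-35 + 38))) = -5491/(-22450 + 1*(2*38*3)) = -5491/(-22450 + 1*228) = -5491/(-22450 + 228) = -5491/(-22222) = -5491*(-1/22222) = 5491/22222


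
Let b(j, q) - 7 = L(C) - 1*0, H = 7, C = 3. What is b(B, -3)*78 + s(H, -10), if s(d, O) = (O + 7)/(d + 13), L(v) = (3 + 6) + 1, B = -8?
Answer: 26517/20 ≈ 1325.8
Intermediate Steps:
L(v) = 10 (L(v) = 9 + 1 = 10)
s(d, O) = (7 + O)/(13 + d)
b(j, q) = 17 (b(j, q) = 7 + (10 - 1*0) = 7 + (10 + 0) = 7 + 10 = 17)
b(B, -3)*78 + s(H, -10) = 17*78 + (7 - 10)/(13 + 7) = 1326 - 3/20 = 26517/20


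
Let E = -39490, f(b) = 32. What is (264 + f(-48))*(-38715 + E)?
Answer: -23148680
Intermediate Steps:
(264 + f(-48))*(-38715 + E) = (264 + 32)*(-38715 - 39490) = 296*(-78205) = -23148680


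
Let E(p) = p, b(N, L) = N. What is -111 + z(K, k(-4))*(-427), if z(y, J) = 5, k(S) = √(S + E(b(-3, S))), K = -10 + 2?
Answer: -2246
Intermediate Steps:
K = -8
k(S) = √(-3 + S) (k(S) = √(S - 3) = √(-3 + S))
-111 + z(K, k(-4))*(-427) = -111 + 5*(-427) = -111 - 2135 = -2246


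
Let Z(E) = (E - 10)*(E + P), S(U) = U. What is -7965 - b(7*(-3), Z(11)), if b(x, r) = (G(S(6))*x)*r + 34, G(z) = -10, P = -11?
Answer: -7999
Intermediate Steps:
Z(E) = (-11 + E)*(-10 + E) (Z(E) = (E - 10)*(E - 11) = (-10 + E)*(-11 + E) = (-11 + E)*(-10 + E))
b(x, r) = 34 - 10*r*x (b(x, r) = (-10*x)*r + 34 = -10*r*x + 34 = 34 - 10*r*x)
-7965 - b(7*(-3), Z(11)) = -7965 - (34 - 10*(110 + 11² - 21*11)*7*(-3)) = -7965 - (34 - 10*(110 + 121 - 231)*(-21)) = -7965 - (34 - 10*0*(-21)) = -7965 - (34 + 0) = -7965 - 1*34 = -7965 - 34 = -7999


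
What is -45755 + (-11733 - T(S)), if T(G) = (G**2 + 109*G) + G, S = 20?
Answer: -60088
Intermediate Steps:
T(G) = G**2 + 110*G
-45755 + (-11733 - T(S)) = -45755 + (-11733 - 20*(110 + 20)) = -45755 + (-11733 - 20*130) = -45755 + (-11733 - 1*2600) = -45755 + (-11733 - 2600) = -45755 - 14333 = -60088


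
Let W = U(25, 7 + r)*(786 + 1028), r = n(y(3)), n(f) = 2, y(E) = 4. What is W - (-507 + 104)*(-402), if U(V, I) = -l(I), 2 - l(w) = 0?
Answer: -165634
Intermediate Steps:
l(w) = 2 (l(w) = 2 - 1*0 = 2 + 0 = 2)
r = 2
U(V, I) = -2 (U(V, I) = -1*2 = -2)
W = -3628 (W = -2*(786 + 1028) = -2*1814 = -3628)
W - (-507 + 104)*(-402) = -3628 - (-507 + 104)*(-402) = -3628 - (-403)*(-402) = -3628 - 1*162006 = -3628 - 162006 = -165634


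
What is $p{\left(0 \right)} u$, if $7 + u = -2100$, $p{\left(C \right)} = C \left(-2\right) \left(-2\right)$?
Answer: $0$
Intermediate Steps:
$p{\left(C \right)} = 4 C$ ($p{\left(C \right)} = - 2 C \left(-2\right) = 4 C$)
$u = -2107$ ($u = -7 - 2100 = -2107$)
$p{\left(0 \right)} u = 4 \cdot 0 \left(-2107\right) = 0 \left(-2107\right) = 0$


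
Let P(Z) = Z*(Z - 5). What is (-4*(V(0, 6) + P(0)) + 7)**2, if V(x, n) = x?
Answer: 49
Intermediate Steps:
P(Z) = Z*(-5 + Z)
(-4*(V(0, 6) + P(0)) + 7)**2 = (-4*(0 + 0*(-5 + 0)) + 7)**2 = (-4*(0 + 0*(-5)) + 7)**2 = (-4*(0 + 0) + 7)**2 = (-4*0 + 7)**2 = (0 + 7)**2 = 7**2 = 49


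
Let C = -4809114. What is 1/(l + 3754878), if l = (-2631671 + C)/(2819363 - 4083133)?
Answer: 252754/949061922169 ≈ 2.6632e-7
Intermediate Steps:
l = 1488157/252754 (l = (-2631671 - 4809114)/(2819363 - 4083133) = -7440785/(-1263770) = -7440785*(-1/1263770) = 1488157/252754 ≈ 5.8878)
1/(l + 3754878) = 1/(1488157/252754 + 3754878) = 1/(949061922169/252754) = 252754/949061922169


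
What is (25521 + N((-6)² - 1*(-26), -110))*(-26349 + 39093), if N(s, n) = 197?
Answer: 327750192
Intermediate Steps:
(25521 + N((-6)² - 1*(-26), -110))*(-26349 + 39093) = (25521 + 197)*(-26349 + 39093) = 25718*12744 = 327750192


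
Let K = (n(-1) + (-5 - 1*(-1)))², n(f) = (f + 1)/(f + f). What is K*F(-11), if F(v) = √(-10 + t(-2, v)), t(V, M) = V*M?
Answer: 32*√3 ≈ 55.426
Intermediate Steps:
t(V, M) = M*V
n(f) = (1 + f)/(2*f) (n(f) = (1 + f)/((2*f)) = (1 + f)*(1/(2*f)) = (1 + f)/(2*f))
F(v) = √(-10 - 2*v) (F(v) = √(-10 + v*(-2)) = √(-10 - 2*v))
K = 16 (K = ((½)*(1 - 1)/(-1) + (-5 - 1*(-1)))² = ((½)*(-1)*0 + (-5 + 1))² = (0 - 4)² = (-4)² = 16)
K*F(-11) = 16*√(-10 - 2*(-11)) = 16*√(-10 + 22) = 16*√12 = 16*(2*√3) = 32*√3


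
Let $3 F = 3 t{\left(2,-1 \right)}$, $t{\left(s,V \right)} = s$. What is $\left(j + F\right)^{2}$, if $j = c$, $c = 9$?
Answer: $121$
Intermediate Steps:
$j = 9$
$F = 2$ ($F = \frac{3 \cdot 2}{3} = \frac{1}{3} \cdot 6 = 2$)
$\left(j + F\right)^{2} = \left(9 + 2\right)^{2} = 11^{2} = 121$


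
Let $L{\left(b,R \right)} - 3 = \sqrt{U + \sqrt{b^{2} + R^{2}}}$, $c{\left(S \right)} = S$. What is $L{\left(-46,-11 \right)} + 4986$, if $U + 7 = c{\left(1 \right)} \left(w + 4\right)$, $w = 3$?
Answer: $4989 + \sqrt[4]{2237} \approx 4995.9$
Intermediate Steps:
$U = 0$ ($U = -7 + 1 \left(3 + 4\right) = -7 + 1 \cdot 7 = -7 + 7 = 0$)
$L{\left(b,R \right)} = 3 + \sqrt[4]{R^{2} + b^{2}}$ ($L{\left(b,R \right)} = 3 + \sqrt{0 + \sqrt{b^{2} + R^{2}}} = 3 + \sqrt{0 + \sqrt{R^{2} + b^{2}}} = 3 + \sqrt{\sqrt{R^{2} + b^{2}}} = 3 + \sqrt[4]{R^{2} + b^{2}}$)
$L{\left(-46,-11 \right)} + 4986 = \left(3 + \sqrt[4]{\left(-11\right)^{2} + \left(-46\right)^{2}}\right) + 4986 = \left(3 + \sqrt[4]{121 + 2116}\right) + 4986 = \left(3 + \sqrt[4]{2237}\right) + 4986 = 4989 + \sqrt[4]{2237}$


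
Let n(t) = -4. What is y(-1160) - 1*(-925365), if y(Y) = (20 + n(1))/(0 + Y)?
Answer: 134177923/145 ≈ 9.2537e+5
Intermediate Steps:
y(Y) = 16/Y (y(Y) = (20 - 4)/(0 + Y) = 16/Y)
y(-1160) - 1*(-925365) = 16/(-1160) - 1*(-925365) = 16*(-1/1160) + 925365 = -2/145 + 925365 = 134177923/145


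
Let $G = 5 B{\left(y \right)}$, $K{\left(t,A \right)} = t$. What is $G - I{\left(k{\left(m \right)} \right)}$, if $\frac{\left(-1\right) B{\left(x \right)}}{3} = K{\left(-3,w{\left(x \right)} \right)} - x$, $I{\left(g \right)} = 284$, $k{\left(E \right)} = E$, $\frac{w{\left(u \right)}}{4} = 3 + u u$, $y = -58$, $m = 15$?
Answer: $-1109$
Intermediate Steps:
$w{\left(u \right)} = 12 + 4 u^{2}$ ($w{\left(u \right)} = 4 \left(3 + u u\right) = 4 \left(3 + u^{2}\right) = 12 + 4 u^{2}$)
$B{\left(x \right)} = 9 + 3 x$ ($B{\left(x \right)} = - 3 \left(-3 - x\right) = 9 + 3 x$)
$G = -825$ ($G = 5 \left(9 + 3 \left(-58\right)\right) = 5 \left(9 - 174\right) = 5 \left(-165\right) = -825$)
$G - I{\left(k{\left(m \right)} \right)} = -825 - 284 = -1109$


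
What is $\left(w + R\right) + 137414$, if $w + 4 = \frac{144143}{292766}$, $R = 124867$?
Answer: $\frac{76785932325}{292766} \approx 2.6228 \cdot 10^{5}$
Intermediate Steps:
$w = - \frac{1026921}{292766}$ ($w = -4 + \frac{144143}{292766} = - \frac{1026921}{292766} \approx -3.5077$)
$\left(w + R\right) + 137414 = \left(- \frac{1026921}{292766} + 124867\right) + 137414 = \frac{36555785201}{292766} + 137414 = \frac{76785932325}{292766}$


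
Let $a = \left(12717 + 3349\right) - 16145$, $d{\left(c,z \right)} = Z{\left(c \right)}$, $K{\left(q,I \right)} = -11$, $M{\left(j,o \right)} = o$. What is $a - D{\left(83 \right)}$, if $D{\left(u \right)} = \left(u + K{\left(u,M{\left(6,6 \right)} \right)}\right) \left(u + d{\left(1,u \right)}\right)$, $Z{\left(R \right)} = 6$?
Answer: $-6487$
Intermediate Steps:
$d{\left(c,z \right)} = 6$
$D{\left(u \right)} = \left(-11 + u\right) \left(6 + u\right)$ ($D{\left(u \right)} = \left(u - 11\right) \left(u + 6\right) = \left(-11 + u\right) \left(6 + u\right)$)
$a = -79$ ($a = 16066 - 16145 = -79$)
$a - D{\left(83 \right)} = -79 - \left(-66 + 83^{2} - 415\right) = -79 - \left(-66 + 6889 - 415\right) = -79 - 6408 = -6487$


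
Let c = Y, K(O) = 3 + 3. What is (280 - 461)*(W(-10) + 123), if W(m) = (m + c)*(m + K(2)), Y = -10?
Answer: -36743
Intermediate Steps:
K(O) = 6
c = -10
W(m) = (-10 + m)*(6 + m) (W(m) = (m - 10)*(m + 6) = (-10 + m)*(6 + m))
(280 - 461)*(W(-10) + 123) = (280 - 461)*((-60 + (-10)**2 - 4*(-10)) + 123) = -181*((-60 + 100 + 40) + 123) = -181*(80 + 123) = -181*203 = -36743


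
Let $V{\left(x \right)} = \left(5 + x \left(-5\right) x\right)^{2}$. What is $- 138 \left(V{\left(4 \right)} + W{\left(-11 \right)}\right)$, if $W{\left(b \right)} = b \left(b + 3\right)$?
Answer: $-788394$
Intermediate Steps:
$W{\left(b \right)} = b \left(3 + b\right)$
$V{\left(x \right)} = \left(5 - 5 x^{2}\right)^{2}$ ($V{\left(x \right)} = \left(5 + - 5 x x\right)^{2} = \left(5 - 5 x^{2}\right)^{2}$)
$- 138 \left(V{\left(4 \right)} + W{\left(-11 \right)}\right) = - 138 \left(25 \left(-1 + 4^{2}\right)^{2} - 11 \left(3 - 11\right)\right) = - 138 \left(25 \left(-1 + 16\right)^{2} - -88\right) = - 138 \left(25 \cdot 15^{2} + 88\right) = - 138 \left(25 \cdot 225 + 88\right) = - 138 \left(5625 + 88\right) = \left(-138\right) 5713 = -788394$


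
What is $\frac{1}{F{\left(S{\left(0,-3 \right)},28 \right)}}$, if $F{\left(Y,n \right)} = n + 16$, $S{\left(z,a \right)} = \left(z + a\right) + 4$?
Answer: $\frac{1}{44} \approx 0.022727$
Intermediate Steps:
$S{\left(z,a \right)} = 4 + a + z$ ($S{\left(z,a \right)} = \left(a + z\right) + 4 = 4 + a + z$)
$F{\left(Y,n \right)} = 16 + n$
$\frac{1}{F{\left(S{\left(0,-3 \right)},28 \right)}} = \frac{1}{16 + 28} = \frac{1}{44}$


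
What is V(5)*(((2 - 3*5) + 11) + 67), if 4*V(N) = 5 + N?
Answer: 325/2 ≈ 162.50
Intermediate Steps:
V(N) = 5/4 + N/4 (V(N) = (5 + N)/4 = 5/4 + N/4)
V(5)*(((2 - 3*5) + 11) + 67) = (5/4 + (¼)*5)*(((2 - 3*5) + 11) + 67) = (5/4 + 5/4)*(((2 - 15) + 11) + 67) = 5*((-13 + 11) + 67)/2 = 5*(-2 + 67)/2 = (5/2)*65 = 325/2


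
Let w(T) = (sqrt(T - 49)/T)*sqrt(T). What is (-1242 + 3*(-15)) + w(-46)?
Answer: -1287 + sqrt(4370)/46 ≈ -1285.6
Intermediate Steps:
w(T) = sqrt(-49 + T)/sqrt(T) (w(T) = (sqrt(-49 + T)/T)*sqrt(T) = sqrt(-49 + T)/sqrt(T))
(-1242 + 3*(-15)) + w(-46) = (-1242 + 3*(-15)) + sqrt(-49 - 46)/sqrt(-46) = (-1242 - 45) + (-I*sqrt(46)/46)*sqrt(-95) = -1287 + (-I*sqrt(46)/46)*(I*sqrt(95)) = -1287 + sqrt(4370)/46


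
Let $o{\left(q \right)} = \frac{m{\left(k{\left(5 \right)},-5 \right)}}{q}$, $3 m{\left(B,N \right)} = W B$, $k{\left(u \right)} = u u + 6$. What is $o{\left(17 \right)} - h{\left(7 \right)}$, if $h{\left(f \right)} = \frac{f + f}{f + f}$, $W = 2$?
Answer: $\frac{11}{51} \approx 0.21569$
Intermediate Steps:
$k{\left(u \right)} = 6 + u^{2}$ ($k{\left(u \right)} = u^{2} + 6 = 6 + u^{2}$)
$m{\left(B,N \right)} = \frac{2 B}{3}$
$o{\left(q \right)} = \frac{62}{3 q}$ ($o{\left(q \right)} = \frac{\frac{2}{3} \left(6 + 5^{2}\right)}{q} = \frac{\frac{2}{3} \left(6 + 25\right)}{q} = \frac{\frac{2}{3} \cdot 31}{q} = \frac{62}{3 q}$)
$h{\left(f \right)} = 1$ ($h{\left(f \right)} = \frac{2 f}{2 f} = 2 f \frac{1}{2 f} = 1$)
$o{\left(17 \right)} - h{\left(7 \right)} = \frac{62}{3 \cdot 17} - 1 = \frac{62}{3} \cdot \frac{1}{17} - 1 = \frac{62}{51} - 1 = \frac{11}{51}$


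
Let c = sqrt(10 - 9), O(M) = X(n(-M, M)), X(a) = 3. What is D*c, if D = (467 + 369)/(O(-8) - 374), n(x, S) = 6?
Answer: -836/371 ≈ -2.2534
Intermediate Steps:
O(M) = 3
c = 1 (c = sqrt(1) = 1)
D = -836/371 (D = (467 + 369)/(3 - 374) = 836/(-371) = 836*(-1/371) = -836/371 ≈ -2.2534)
D*c = -836/371*1 = -836/371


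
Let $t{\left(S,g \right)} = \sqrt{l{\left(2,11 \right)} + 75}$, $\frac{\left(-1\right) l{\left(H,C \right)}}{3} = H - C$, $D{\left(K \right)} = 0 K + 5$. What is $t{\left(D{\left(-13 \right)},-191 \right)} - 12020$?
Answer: $-12020 + \sqrt{102} \approx -12010.0$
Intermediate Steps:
$D{\left(K \right)} = 5$ ($D{\left(K \right)} = 0 + 5 = 5$)
$l{\left(H,C \right)} = - 3 H + 3 C$ ($l{\left(H,C \right)} = - 3 \left(H - C\right) = - 3 H + 3 C$)
$t{\left(S,g \right)} = \sqrt{102}$ ($t{\left(S,g \right)} = \sqrt{\left(\left(-3\right) 2 + 3 \cdot 11\right) + 75} = \sqrt{\left(-6 + 33\right) + 75} = \sqrt{27 + 75} = \sqrt{102}$)
$t{\left(D{\left(-13 \right)},-191 \right)} - 12020 = \sqrt{102} - 12020 = -12020 + \sqrt{102}$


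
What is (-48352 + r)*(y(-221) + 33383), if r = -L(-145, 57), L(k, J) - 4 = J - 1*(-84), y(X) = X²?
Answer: -3987617328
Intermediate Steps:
L(k, J) = 88 + J (L(k, J) = 4 + (J - 1*(-84)) = 4 + (J + 84) = 4 + (84 + J) = 88 + J)
r = -145 (r = -(88 + 57) = -1*145 = -145)
(-48352 + r)*(y(-221) + 33383) = (-48352 - 145)*((-221)² + 33383) = -48497*(48841 + 33383) = -48497*82224 = -3987617328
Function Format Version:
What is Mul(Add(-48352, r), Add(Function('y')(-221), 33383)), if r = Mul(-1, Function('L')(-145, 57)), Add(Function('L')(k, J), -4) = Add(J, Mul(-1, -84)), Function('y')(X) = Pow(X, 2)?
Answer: -3987617328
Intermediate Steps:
Function('L')(k, J) = Add(88, J) (Function('L')(k, J) = Add(4, Add(J, Mul(-1, -84))) = Add(4, Add(J, 84)) = Add(4, Add(84, J)) = Add(88, J))
r = -145 (r = Mul(-1, Add(88, 57)) = Mul(-1, 145) = -145)
Mul(Add(-48352, r), Add(Function('y')(-221), 33383)) = Mul(Add(-48352, -145), Add(Pow(-221, 2), 33383)) = Mul(-48497, Add(48841, 33383)) = Mul(-48497, 82224) = -3987617328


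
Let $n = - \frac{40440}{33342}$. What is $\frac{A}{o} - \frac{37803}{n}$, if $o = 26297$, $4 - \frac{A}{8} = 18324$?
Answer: $\frac{5523256399087}{177241780} \approx 31162.0$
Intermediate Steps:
$A = -146560$ ($A = 32 - 146592 = -146560$)
$n = - \frac{6740}{5557}$ ($n = \left(-40440\right) \frac{1}{33342} = - \frac{6740}{5557} \approx -1.2129$)
$\frac{A}{o} - \frac{37803}{n} = - \frac{146560}{26297} - \frac{37803}{- \frac{6740}{5557}} = \left(-146560\right) \frac{1}{26297} - - \frac{210071271}{6740} = - \frac{146560}{26297} + \frac{210071271}{6740} = \frac{5523256399087}{177241780}$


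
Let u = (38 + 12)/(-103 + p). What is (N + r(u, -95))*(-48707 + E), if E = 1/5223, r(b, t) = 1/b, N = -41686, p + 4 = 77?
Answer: 10604931806756/5223 ≈ 2.0304e+9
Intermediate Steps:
p = 73 (p = -4 + 77 = 73)
u = -5/3 (u = (38 + 12)/(-103 + 73) = 50/(-30) = 50*(-1/30) = -5/3 ≈ -1.6667)
E = 1/5223 ≈ 0.00019146
(N + r(u, -95))*(-48707 + E) = (-41686 + 1/(-5/3))*(-48707 + 1/5223) = (-41686 - ⅗)*(-254396660/5223) = -208433/5*(-254396660/5223) = 10604931806756/5223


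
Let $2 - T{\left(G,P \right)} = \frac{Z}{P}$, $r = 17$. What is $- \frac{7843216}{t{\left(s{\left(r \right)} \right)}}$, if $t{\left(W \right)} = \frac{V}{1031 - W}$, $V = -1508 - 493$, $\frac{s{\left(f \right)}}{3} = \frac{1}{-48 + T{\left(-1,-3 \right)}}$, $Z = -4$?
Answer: $\frac{574166548888}{142071} \approx 4.0414 \cdot 10^{6}$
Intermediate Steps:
$T{\left(G,P \right)} = 2 + \frac{4}{P}$ ($T{\left(G,P \right)} = 2 - - \frac{4}{P} = 2 + \frac{4}{P}$)
$s{\left(f \right)} = - \frac{9}{142}$ ($s{\left(f \right)} = \frac{3}{-48 + \left(2 + \frac{4}{-3}\right)} = \frac{3}{-48 + \left(2 + 4 \left(- \frac{1}{3}\right)\right)} = \frac{3}{-48 + \left(2 - \frac{4}{3}\right)} = \frac{3}{-48 + \frac{2}{3}} = \frac{3}{- \frac{142}{3}} = 3 \left(- \frac{3}{142}\right) = - \frac{9}{142}$)
$V = -2001$ ($V = -1508 - 493 = -2001$)
$t{\left(W \right)} = - \frac{2001}{1031 - W}$
$- \frac{7843216}{t{\left(s{\left(r \right)} \right)}} = - \frac{7843216}{2001 \frac{1}{-1031 - \frac{9}{142}}} = - \frac{7843216}{2001 \frac{1}{- \frac{146411}{142}}} = - \frac{7843216}{2001 \left(- \frac{142}{146411}\right)} = - \frac{7843216}{- \frac{284142}{146411}} = \left(-7843216\right) \left(- \frac{146411}{284142}\right) = \frac{574166548888}{142071}$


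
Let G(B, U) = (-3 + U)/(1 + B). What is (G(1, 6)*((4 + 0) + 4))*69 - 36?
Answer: 792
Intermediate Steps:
G(B, U) = (-3 + U)/(1 + B)
(G(1, 6)*((4 + 0) + 4))*69 - 36 = (((-3 + 6)/(1 + 1))*((4 + 0) + 4))*69 - 36 = ((3/2)*(4 + 4))*69 - 36 = (((½)*3)*8)*69 - 36 = ((3/2)*8)*69 - 36 = 12*69 - 36 = 828 - 36 = 792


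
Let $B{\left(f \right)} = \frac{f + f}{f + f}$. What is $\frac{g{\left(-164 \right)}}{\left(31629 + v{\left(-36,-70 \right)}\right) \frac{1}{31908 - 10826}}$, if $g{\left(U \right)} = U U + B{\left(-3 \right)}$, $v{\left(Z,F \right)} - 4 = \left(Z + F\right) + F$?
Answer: $\frac{6831838}{379} \approx 18026.0$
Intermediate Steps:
$B{\left(f \right)} = 1$ ($B{\left(f \right)} = \frac{2 f}{2 f} = 2 f \frac{1}{2 f} = 1$)
$v{\left(Z,F \right)} = 4 + Z + 2 F$ ($v{\left(Z,F \right)} = 4 + \left(\left(Z + F\right) + F\right) = 4 + \left(\left(F + Z\right) + F\right) = 4 + \left(Z + 2 F\right) = 4 + Z + 2 F$)
$g{\left(U \right)} = 1 + U^{2}$ ($g{\left(U \right)} = U U + 1 = U^{2} + 1 = 1 + U^{2}$)
$\frac{g{\left(-164 \right)}}{\left(31629 + v{\left(-36,-70 \right)}\right) \frac{1}{31908 - 10826}} = \frac{1 + \left(-164\right)^{2}}{\left(31629 + \left(4 - 36 + 2 \left(-70\right)\right)\right) \frac{1}{31908 - 10826}} = \frac{1 + 26896}{\left(31629 - 172\right) \frac{1}{21082}} = \frac{26897}{\left(31629 - 172\right) \frac{1}{21082}} = \frac{26897}{31457 \cdot \frac{1}{21082}} = \frac{26897}{\frac{379}{254}} = 26897 \cdot \frac{254}{379} = \frac{6831838}{379}$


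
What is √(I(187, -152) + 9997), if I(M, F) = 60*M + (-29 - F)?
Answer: 2*√5335 ≈ 146.08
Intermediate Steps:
I(M, F) = -29 - F + 60*M
√(I(187, -152) + 9997) = √((-29 - 1*(-152) + 60*187) + 9997) = √((-29 + 152 + 11220) + 9997) = √(11343 + 9997) = √21340 = 2*√5335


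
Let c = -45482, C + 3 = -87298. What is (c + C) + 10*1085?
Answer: -121933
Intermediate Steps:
C = -87301 (C = -3 - 87298 = -87301)
(c + C) + 10*1085 = (-45482 - 87301) + 10*1085 = -132783 + 10850 = -121933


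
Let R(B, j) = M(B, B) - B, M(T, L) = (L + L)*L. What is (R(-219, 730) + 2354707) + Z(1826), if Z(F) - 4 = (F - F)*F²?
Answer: 2450852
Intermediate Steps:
M(T, L) = 2*L² (M(T, L) = (2*L)*L = 2*L²)
R(B, j) = -B + 2*B² (R(B, j) = 2*B² - B = -B + 2*B²)
Z(F) = 4 (Z(F) = 4 + (F - F)*F² = 4 + 0*F² = 4 + 0 = 4)
(R(-219, 730) + 2354707) + Z(1826) = (-219*(-1 + 2*(-219)) + 2354707) + 4 = (-219*(-1 - 438) + 2354707) + 4 = (-219*(-439) + 2354707) + 4 = (96141 + 2354707) + 4 = 2450848 + 4 = 2450852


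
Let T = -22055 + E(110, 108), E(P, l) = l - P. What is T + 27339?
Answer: 5282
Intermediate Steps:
T = -22057 (T = -22055 + (108 - 1*110) = -22055 + (108 - 110) = -22055 - 2 = -22057)
T + 27339 = -22057 + 27339 = 5282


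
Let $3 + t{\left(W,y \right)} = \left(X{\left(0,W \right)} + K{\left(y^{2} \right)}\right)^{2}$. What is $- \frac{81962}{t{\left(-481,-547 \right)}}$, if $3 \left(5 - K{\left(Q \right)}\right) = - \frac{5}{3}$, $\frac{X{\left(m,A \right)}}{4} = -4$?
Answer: $- \frac{6638922}{8593} \approx -772.6$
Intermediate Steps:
$X{\left(m,A \right)} = -16$ ($X{\left(m,A \right)} = 4 \left(-4\right) = -16$)
$K{\left(Q \right)} = \frac{50}{9}$ ($K{\left(Q \right)} = 5 - \frac{\left(-5\right) \frac{1}{3}}{3} = 5 - - \frac{5}{9} = 5 + \frac{5}{9} = \frac{50}{9}$)
$t{\left(W,y \right)} = \frac{8593}{81}$ ($t{\left(W,y \right)} = -3 + \left(-16 + \frac{50}{9}\right)^{2} = -3 + \left(- \frac{94}{9}\right)^{2} = -3 + \frac{8836}{81} = \frac{8593}{81}$)
$- \frac{81962}{t{\left(-481,-547 \right)}} = - \frac{81962}{\frac{8593}{81}} = \left(-81962\right) \frac{81}{8593} = - \frac{6638922}{8593}$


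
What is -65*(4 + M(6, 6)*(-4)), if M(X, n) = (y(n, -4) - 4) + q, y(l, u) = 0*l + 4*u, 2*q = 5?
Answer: -4810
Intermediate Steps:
q = 5/2 (q = (½)*5 = 5/2 ≈ 2.5000)
y(l, u) = 4*u (y(l, u) = 0 + 4*u = 4*u)
M(X, n) = -35/2 (M(X, n) = (4*(-4) - 4) + 5/2 = (-16 - 4) + 5/2 = -20 + 5/2 = -35/2)
-65*(4 + M(6, 6)*(-4)) = -65*(4 - 35/2*(-4)) = -65*(4 + 70) = -65*74 = -4810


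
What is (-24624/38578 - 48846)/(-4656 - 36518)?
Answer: 471101403/397102643 ≈ 1.1863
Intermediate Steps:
(-24624/38578 - 48846)/(-4656 - 36518) = (-24624*1/38578 - 48846)/(-41174) = (-12312/19289 - 48846)*(-1/41174) = -942202806/19289*(-1/41174) = 471101403/397102643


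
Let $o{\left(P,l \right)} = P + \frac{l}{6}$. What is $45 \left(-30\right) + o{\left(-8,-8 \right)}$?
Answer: $- \frac{4078}{3} \approx -1359.3$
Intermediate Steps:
$o{\left(P,l \right)} = P + \frac{l}{6}$ ($o{\left(P,l \right)} = P + l \frac{1}{6} = P + \frac{l}{6}$)
$45 \left(-30\right) + o{\left(-8,-8 \right)} = 45 \left(-30\right) + \left(-8 + \frac{1}{6} \left(-8\right)\right) = -1350 - \frac{28}{3} = - \frac{4078}{3}$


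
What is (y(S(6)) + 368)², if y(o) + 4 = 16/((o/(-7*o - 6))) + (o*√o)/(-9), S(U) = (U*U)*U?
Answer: 15203392/81 - 72448*√6 ≈ 10236.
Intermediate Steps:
S(U) = U³ (S(U) = U²*U = U³)
y(o) = -4 - o^(3/2)/9 + 16*(-6 - 7*o)/o (y(o) = -4 + (16/((o/(-7*o - 6))) + (o*√o)/(-9)) = -4 + (16/((o/(-6 - 7*o))) + o^(3/2)*(-⅑)) = -4 + (16*((-6 - 7*o)/o) - o^(3/2)/9) = -4 + (16*(-6 - 7*o)/o - o^(3/2)/9) = -4 + (-o^(3/2)/9 + 16*(-6 - 7*o)/o) = -4 - o^(3/2)/9 + 16*(-6 - 7*o)/o)
(y(S(6)) + 368)² = ((-116 - 96/(6³) - 1296*√6/9) + 368)² = ((-116 - 96/216 - 144*√6) + 368)² = ((-116 - 96*1/216 - 144*√6) + 368)² = ((-116 - 4/9 - 144*√6) + 368)² = ((-1048/9 - 144*√6) + 368)² = (2264/9 - 144*√6)²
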